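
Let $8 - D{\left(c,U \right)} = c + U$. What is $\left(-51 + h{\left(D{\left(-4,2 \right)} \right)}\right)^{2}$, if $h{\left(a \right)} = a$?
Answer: $1681$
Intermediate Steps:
$D{\left(c,U \right)} = 8 - U - c$ ($D{\left(c,U \right)} = 8 - \left(c + U\right) = 8 - \left(U + c\right) = 8 - U - c$)
$\left(-51 + h{\left(D{\left(-4,2 \right)} \right)}\right)^{2} = \left(-51 - -10\right)^{2} = \left(-51 + \left(8 - 2 + 4\right)\right)^{2} = \left(-51 + 10\right)^{2} = \left(-41\right)^{2} = 1681$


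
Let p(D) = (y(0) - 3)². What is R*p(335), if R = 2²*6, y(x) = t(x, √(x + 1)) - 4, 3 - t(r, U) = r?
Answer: 384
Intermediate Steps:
t(r, U) = 3 - r
y(x) = -1 - x (y(x) = (3 - x) - 4 = -1 - x)
R = 24 (R = 4*6 = 24)
p(D) = 16 (p(D) = ((-1 - 1*0) - 3)² = ((-1 + 0) - 3)² = (-1 - 3)² = (-4)² = 16)
R*p(335) = 24*16 = 384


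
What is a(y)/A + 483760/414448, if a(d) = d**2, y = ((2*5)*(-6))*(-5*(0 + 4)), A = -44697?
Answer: -11982968735/385928797 ≈ -31.050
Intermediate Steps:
y = 1200 (y = (10*(-6))*(-5*4) = -60*(-20) = 1200)
a(y)/A + 483760/414448 = 1200**2/(-44697) + 483760/414448 = 1440000*(-1/44697) + 483760*(1/414448) = -480000/14899 + 30235/25903 = -11982968735/385928797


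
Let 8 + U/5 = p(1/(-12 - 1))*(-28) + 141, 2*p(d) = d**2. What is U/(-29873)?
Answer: -112315/5048537 ≈ -0.022247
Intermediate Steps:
p(d) = d**2/2
U = 112315/169 (U = -40 + 5*(((1/(-12 - 1))**2/2)*(-28) + 141) = -40 + 5*(((1/(-13))**2/2)*(-28) + 141) = -40 + 5*(((-1/13)**2/2)*(-28) + 141) = -40 + 5*(((1/2)*(1/169))*(-28) + 141) = -40 + 5*((1/338)*(-28) + 141) = -40 + 5*(-14/169 + 141) = -40 + 5*(23815/169) = -40 + 119075/169 = 112315/169 ≈ 664.59)
U/(-29873) = (112315/169)/(-29873) = (112315/169)*(-1/29873) = -112315/5048537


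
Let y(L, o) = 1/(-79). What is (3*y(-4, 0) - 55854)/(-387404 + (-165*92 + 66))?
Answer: 4412469/31798922 ≈ 0.13876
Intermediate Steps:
y(L, o) = -1/79
(3*y(-4, 0) - 55854)/(-387404 + (-165*92 + 66)) = (3*(-1/79) - 55854)/(-387404 + (-165*92 + 66)) = (-3/79 - 55854)/(-387404 + (-15180 + 66)) = -4412469/(79*(-387404 - 15114)) = -4412469/79/(-402518) = -4412469/79*(-1/402518) = 4412469/31798922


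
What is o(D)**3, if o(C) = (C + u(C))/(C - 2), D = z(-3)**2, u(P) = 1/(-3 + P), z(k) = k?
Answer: 166375/74088 ≈ 2.2456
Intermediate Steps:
D = 9 (D = (-3)**2 = 9)
o(C) = (C + 1/(-3 + C))/(-2 + C) (o(C) = (C + 1/(-3 + C))/(C - 2) = (C + 1/(-3 + C))/(-2 + C))
o(D)**3 = ((1 + 9*(-3 + 9))/((-3 + 9)*(-2 + 9)))**3 = ((1 + 9*6)/(6*7))**3 = ((1/6)*(1/7)*(1 + 54))**3 = ((1/6)*(1/7)*55)**3 = (55/42)**3 = 166375/74088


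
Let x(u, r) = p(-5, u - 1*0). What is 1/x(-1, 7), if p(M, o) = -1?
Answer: -1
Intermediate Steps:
x(u, r) = -1
1/x(-1, 7) = 1/(-1) = -1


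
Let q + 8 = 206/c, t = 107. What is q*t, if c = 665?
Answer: -547198/665 ≈ -822.85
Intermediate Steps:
q = -5114/665 (q = -8 + 206/665 = -5114/665 ≈ -7.6902)
q*t = -5114/665*107 = -547198/665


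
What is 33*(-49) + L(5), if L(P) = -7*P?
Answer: -1652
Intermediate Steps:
33*(-49) + L(5) = 33*(-49) - 7*5 = -1617 - 35 = -1652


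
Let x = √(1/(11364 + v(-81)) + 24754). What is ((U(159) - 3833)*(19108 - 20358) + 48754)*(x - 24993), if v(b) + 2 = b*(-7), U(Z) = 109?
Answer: -117560923722 + 4703754*√3522519980843/11929 ≈ -1.1682e+11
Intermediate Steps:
v(b) = -2 - 7*b (v(b) = -2 + b*(-7) = -2 - 7*b)
x = √3522519980843/11929 (x = √(1/(11364 + (-2 - 7*(-81))) + 24754) = √(1/(11364 + (-2 + 567)) + 24754) = √(1/(11364 + 565) + 24754) = √(1/11929 + 24754) = √(295290467/11929) = √3522519980843/11929 ≈ 157.33)
((U(159) - 3833)*(19108 - 20358) + 48754)*(x - 24993) = ((109 - 3833)*(19108 - 20358) + 48754)*(√3522519980843/11929 - 24993) = (-3724*(-1250) + 48754)*(-24993 + √3522519980843/11929) = (4655000 + 48754)*(-24993 + √3522519980843/11929) = 4703754*(-24993 + √3522519980843/11929) = -117560923722 + 4703754*√3522519980843/11929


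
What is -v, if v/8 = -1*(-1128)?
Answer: -9024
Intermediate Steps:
v = 9024 (v = 8*(-1*(-1128)) = 8*1128 = 9024)
-v = -1*9024 = -9024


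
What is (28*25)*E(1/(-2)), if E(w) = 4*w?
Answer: -1400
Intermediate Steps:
(28*25)*E(1/(-2)) = (28*25)*(4/(-2)) = 700*(4*(-½)) = 700*(-2) = -1400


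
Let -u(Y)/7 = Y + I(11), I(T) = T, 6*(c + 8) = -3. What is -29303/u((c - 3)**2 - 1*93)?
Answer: 117212/1407 ≈ 83.306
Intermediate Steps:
c = -17/2 (c = -8 + (1/6)*(-3) = -8 - 1/2 = -17/2 ≈ -8.5000)
u(Y) = -77 - 7*Y (u(Y) = -7*(Y + 11) = -7*(11 + Y) = -77 - 7*Y)
-29303/u((c - 3)**2 - 1*93) = -29303/(-77 - 7*((-17/2 - 3)**2 - 1*93)) = -29303/(-77 - 7*((-23/2)**2 - 93)) = -29303/(-77 - 7*(529/4 - 93)) = -29303/(-77 - 7*157/4) = -29303/(-77 - 1099/4) = -29303/(-1407/4) = -29303*(-4/1407) = 117212/1407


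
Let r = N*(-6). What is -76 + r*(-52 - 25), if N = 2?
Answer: 848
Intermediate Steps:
r = -12 (r = 2*(-6) = -12)
-76 + r*(-52 - 25) = -76 - 12*(-52 - 25) = -76 - 12*(-77) = -76 + 924 = 848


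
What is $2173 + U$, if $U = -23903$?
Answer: $-21730$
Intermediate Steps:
$2173 + U = 2173 - 23903 = -21730$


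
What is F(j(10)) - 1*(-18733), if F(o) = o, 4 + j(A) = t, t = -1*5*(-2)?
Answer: 18739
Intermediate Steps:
t = 10 (t = -5*(-2) = 10)
j(A) = 6 (j(A) = -4 + 10 = 6)
F(j(10)) - 1*(-18733) = 6 - 1*(-18733) = 6 + 18733 = 18739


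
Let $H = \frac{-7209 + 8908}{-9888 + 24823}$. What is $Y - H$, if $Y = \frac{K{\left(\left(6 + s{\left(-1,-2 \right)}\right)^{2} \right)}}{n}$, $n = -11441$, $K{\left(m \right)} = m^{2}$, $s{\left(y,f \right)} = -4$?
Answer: $- \frac{19677219}{170871335} \approx -0.11516$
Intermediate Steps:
$H = \frac{1699}{14935} \approx 0.11376$
$Y = - \frac{16}{11441}$ ($Y = \frac{\left(\left(6 - 4\right)^{2}\right)^{2}}{-11441} = \left(2^{2}\right)^{2} \left(- \frac{1}{11441}\right) = 4^{2} \left(- \frac{1}{11441}\right) = 16 \left(- \frac{1}{11441}\right) = - \frac{16}{11441} \approx -0.0013985$)
$Y - H = - \frac{16}{11441} - \frac{1699}{14935} = - \frac{19677219}{170871335}$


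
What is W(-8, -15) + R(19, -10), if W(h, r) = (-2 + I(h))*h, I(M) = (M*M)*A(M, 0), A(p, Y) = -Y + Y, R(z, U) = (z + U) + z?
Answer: 44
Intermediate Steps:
R(z, U) = U + 2*z (R(z, U) = (U + z) + z = U + 2*z)
A(p, Y) = 0
I(M) = 0 (I(M) = (M*M)*0 = M**2*0 = 0)
W(h, r) = -2*h (W(h, r) = (-2 + 0)*h = -2*h)
W(-8, -15) + R(19, -10) = -2*(-8) + (-10 + 2*19) = 16 + (-10 + 38) = 16 + 28 = 44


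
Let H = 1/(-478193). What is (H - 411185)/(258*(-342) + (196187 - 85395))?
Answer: -98312894353/5393060654 ≈ -18.230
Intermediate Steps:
H = -1/478193 ≈ -2.0912e-6
(H - 411185)/(258*(-342) + (196187 - 85395)) = (-1/478193 - 411185)/(258*(-342) + (196187 - 85395)) = -196625788706/(478193*(-88236 + 110792)) = -196625788706/478193/22556 = -196625788706/478193*1/22556 = -98312894353/5393060654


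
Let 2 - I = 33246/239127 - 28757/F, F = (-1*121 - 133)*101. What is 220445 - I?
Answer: 450776478035239/2044854686 ≈ 2.2044e+5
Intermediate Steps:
F = -25654 (F = (-121 - 133)*101 = -254*101 = -25654)
I = 1513220031/2044854686 (I = 2 - (33246/239127 - 28757/(-25654)) = 2 - (33246*(1/239127) - 28757*(-1/25654)) = 2 - (11082/79709 + 28757/25654) = 2 - 1*2576489341/2044854686 = 2 - 2576489341/2044854686 = 1513220031/2044854686 ≈ 0.74001)
220445 - I = 220445 - 1*1513220031/2044854686 = 220445 - 1513220031/2044854686 = 450776478035239/2044854686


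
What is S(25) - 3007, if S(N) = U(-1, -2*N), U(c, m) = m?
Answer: -3057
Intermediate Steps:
S(N) = -2*N
S(25) - 3007 = -2*25 - 3007 = -50 - 3007 = -3057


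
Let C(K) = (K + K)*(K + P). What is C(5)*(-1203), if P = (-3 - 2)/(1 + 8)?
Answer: -160400/3 ≈ -53467.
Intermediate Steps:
P = -5/9 ≈ -0.55556
C(K) = 2*K*(-5/9 + K) (C(K) = (K + K)*(K - 5/9) = (2*K)*(-5/9 + K) = 2*K*(-5/9 + K))
C(5)*(-1203) = ((2/9)*5*(-5 + 9*5))*(-1203) = ((2/9)*5*(-5 + 45))*(-1203) = ((2/9)*5*40)*(-1203) = (400/9)*(-1203) = -160400/3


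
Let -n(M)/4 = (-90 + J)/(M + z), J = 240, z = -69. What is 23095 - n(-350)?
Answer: 9676205/419 ≈ 23094.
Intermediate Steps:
n(M) = -600/(-69 + M) (n(M) = -4*(-90 + 240)/(M - 69) = -600/(-69 + M))
23095 - n(-350) = 23095 - (-600)/(-69 - 350) = 23095 - (-600)/(-419) = 23095 - (-600)*(-1)/419 = 23095 - 1*600/419 = 23095 - 600/419 = 9676205/419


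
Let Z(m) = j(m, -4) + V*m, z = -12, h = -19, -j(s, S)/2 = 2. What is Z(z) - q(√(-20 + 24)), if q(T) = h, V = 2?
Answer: -9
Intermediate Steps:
j(s, S) = -4 (j(s, S) = -2*2 = -4)
q(T) = -19
Z(m) = -4 + 2*m
Z(z) - q(√(-20 + 24)) = (-4 + 2*(-12)) - 1*(-19) = (-4 - 24) + 19 = -28 + 19 = -9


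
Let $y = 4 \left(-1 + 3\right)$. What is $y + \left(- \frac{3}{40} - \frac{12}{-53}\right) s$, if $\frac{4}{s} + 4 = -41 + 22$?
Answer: $\frac{97199}{12190} \approx 7.9737$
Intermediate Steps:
$s = - \frac{4}{23}$ ($s = \frac{4}{-4 + \left(-41 + 22\right)} = \frac{4}{-4 - 19} = \frac{4}{-23} = 4 \left(- \frac{1}{23}\right) = - \frac{4}{23} \approx -0.17391$)
$y = 8$ ($y = 4 \cdot 2 = 8$)
$y + \left(- \frac{3}{40} - \frac{12}{-53}\right) s = 8 + \left(- \frac{3}{40} - \frac{12}{-53}\right) \left(- \frac{4}{23}\right) = 8 + \left(\left(-3\right) \frac{1}{40} - - \frac{12}{53}\right) \left(- \frac{4}{23}\right) = 8 + \left(- \frac{3}{40} + \frac{12}{53}\right) \left(- \frac{4}{23}\right) = 8 + \frac{321}{2120} \left(- \frac{4}{23}\right) = 8 - \frac{321}{12190} = \frac{97199}{12190}$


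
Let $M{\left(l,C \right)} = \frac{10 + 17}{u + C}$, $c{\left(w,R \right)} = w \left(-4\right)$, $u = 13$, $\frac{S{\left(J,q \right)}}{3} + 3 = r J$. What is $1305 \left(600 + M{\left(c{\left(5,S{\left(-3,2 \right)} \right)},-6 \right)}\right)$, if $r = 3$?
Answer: $\frac{5516235}{7} \approx 7.8803 \cdot 10^{5}$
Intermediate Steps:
$S{\left(J,q \right)} = -9 + 9 J$ ($S{\left(J,q \right)} = -9 + 3 \cdot 3 J = -9 + 9 J$)
$c{\left(w,R \right)} = - 4 w$
$M{\left(l,C \right)} = \frac{27}{13 + C}$ ($M{\left(l,C \right)} = \frac{10 + 17}{13 + C} = \frac{27}{13 + C}$)
$1305 \left(600 + M{\left(c{\left(5,S{\left(-3,2 \right)} \right)},-6 \right)}\right) = 1305 \left(600 + \frac{27}{13 - 6}\right) = 1305 \left(600 + \frac{27}{7}\right) = 1305 \cdot \frac{4227}{7} = \frac{5516235}{7}$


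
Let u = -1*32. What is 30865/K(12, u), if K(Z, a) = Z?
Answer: 30865/12 ≈ 2572.1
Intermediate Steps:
u = -32
30865/K(12, u) = 30865/12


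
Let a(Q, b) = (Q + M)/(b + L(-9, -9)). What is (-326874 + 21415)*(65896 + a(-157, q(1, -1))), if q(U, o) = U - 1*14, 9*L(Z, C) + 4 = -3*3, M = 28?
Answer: -2617063052219/130 ≈ -2.0131e+10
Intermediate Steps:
L(Z, C) = -13/9 (L(Z, C) = -4/9 + (-3*3)/9 = -4/9 + (⅑)*(-9) = -4/9 - 1 = -13/9)
q(U, o) = -14 + U (q(U, o) = U - 14 = -14 + U)
a(Q, b) = (28 + Q)/(-13/9 + b) (a(Q, b) = (Q + 28)/(b - 13/9) = (28 + Q)/(-13/9 + b))
(-326874 + 21415)*(65896 + a(-157, q(1, -1))) = (-326874 + 21415)*(65896 + 9*(28 - 157)/(-13 + 9*(-14 + 1))) = -305459*(65896 + 9*(-129)/(-13 + 9*(-13))) = -305459*(65896 + 9*(-129)/(-13 - 117)) = -305459*(65896 + 9*(-129)/(-130)) = -305459*(65896 + 9*(-1/130)*(-129)) = -305459*(65896 + 1161/130) = -305459*8567641/130 = -2617063052219/130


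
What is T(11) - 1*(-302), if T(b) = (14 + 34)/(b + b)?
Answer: 3346/11 ≈ 304.18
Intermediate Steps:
T(b) = 24/b (T(b) = 48/((2*b)) = 48*(1/(2*b)) = 24/b)
T(11) - 1*(-302) = 24/11 - 1*(-302) = 24*(1/11) + 302 = 24/11 + 302 = 3346/11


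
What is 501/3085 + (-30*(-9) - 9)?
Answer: 805686/3085 ≈ 261.16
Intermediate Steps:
501/3085 + (-30*(-9) - 9) = 501*(1/3085) + (270 - 9) = 501/3085 + 261 = 805686/3085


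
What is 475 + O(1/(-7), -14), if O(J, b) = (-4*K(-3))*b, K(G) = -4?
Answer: 251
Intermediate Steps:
O(J, b) = 16*b (O(J, b) = (-4*(-4))*b = 16*b)
475 + O(1/(-7), -14) = 475 + 16*(-14) = 475 - 224 = 251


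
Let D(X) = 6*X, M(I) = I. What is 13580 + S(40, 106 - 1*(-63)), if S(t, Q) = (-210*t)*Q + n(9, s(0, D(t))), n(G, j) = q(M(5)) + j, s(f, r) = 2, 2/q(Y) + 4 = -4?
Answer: -5624073/4 ≈ -1.4060e+6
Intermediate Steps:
q(Y) = -1/4 (q(Y) = 2/(-4 - 4) = 2/(-8) = 2*(-1/8) = -1/4)
n(G, j) = -1/4 + j
S(t, Q) = 7/4 - 210*Q*t (S(t, Q) = (-210*t)*Q + (-1/4 + 2) = -210*Q*t + 7/4 = 7/4 - 210*Q*t)
13580 + S(40, 106 - 1*(-63)) = 13580 + (7/4 - 210*(106 - 1*(-63))*40) = 13580 + (7/4 - 210*(106 + 63)*40) = 13580 + (7/4 - 210*169*40) = 13580 + (7/4 - 1419600) = 13580 - 5678393/4 = -5624073/4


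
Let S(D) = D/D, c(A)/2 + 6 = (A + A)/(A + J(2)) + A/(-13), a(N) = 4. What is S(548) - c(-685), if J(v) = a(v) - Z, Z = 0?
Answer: -853501/8853 ≈ -96.408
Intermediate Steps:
J(v) = 4 (J(v) = 4 - 1*0 = 4 + 0 = 4)
c(A) = -12 - 2*A/13 + 4*A/(4 + A) (c(A) = -12 + 2*((A + A)/(A + 4) + A/(-13)) = -12 + 2*((2*A)/(4 + A) - A/13) = -12 + 2*(2*A/(4 + A) - A/13) = -12 + 2*(-A/13 + 2*A/(4 + A)) = -12 + (-2*A/13 + 4*A/(4 + A)) = -12 - 2*A/13 + 4*A/(4 + A))
S(D) = 1
S(548) - c(-685) = 1 - 2*(-312 - 1*(-685)² - 56*(-685))/(13*(4 - 685)) = 1 - 2*(-312 - 1*469225 + 38360)/(13*(-681)) = 1 - 2*(-1)*(-312 - 469225 + 38360)/(13*681) = 1 - 2*(-1)*(-431177)/(13*681) = 1 - 1*862354/8853 = 1 - 862354/8853 = -853501/8853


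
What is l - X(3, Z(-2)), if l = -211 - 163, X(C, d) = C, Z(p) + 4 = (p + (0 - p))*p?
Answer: -377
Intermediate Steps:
Z(p) = -4 (Z(p) = -4 + (p + (0 - p))*p = -4 + (p - p)*p = -4 + 0*p = -4 + 0 = -4)
l = -374
l - X(3, Z(-2)) = -374 - 1*3 = -374 - 3 = -377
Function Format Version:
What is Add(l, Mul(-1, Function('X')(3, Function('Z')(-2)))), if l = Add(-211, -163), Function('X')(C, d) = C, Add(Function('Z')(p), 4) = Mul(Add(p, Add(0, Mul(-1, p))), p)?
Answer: -377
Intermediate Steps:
Function('Z')(p) = -4 (Function('Z')(p) = Add(-4, Mul(Add(p, Add(0, Mul(-1, p))), p)) = Add(-4, Mul(Add(p, Mul(-1, p)), p)) = Add(-4, Mul(0, p)) = Add(-4, 0) = -4)
l = -374
Add(l, Mul(-1, Function('X')(3, Function('Z')(-2)))) = Add(-374, Mul(-1, 3)) = Add(-374, -3) = -377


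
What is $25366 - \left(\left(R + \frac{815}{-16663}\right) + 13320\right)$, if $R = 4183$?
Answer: $\frac{131021984}{16663} \approx 7863.0$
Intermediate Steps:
$25366 - \left(\left(R + \frac{815}{-16663}\right) + 13320\right) = 25366 - \left(\left(4183 + \frac{815}{-16663}\right) + 13320\right) = 25366 - \left(\left(4183 + 815 \left(- \frac{1}{16663}\right)\right) + 13320\right) = 25366 - \left(\left(4183 - \frac{815}{16663}\right) + 13320\right) = 25366 - \left(\frac{69700514}{16663} + 13320\right) = 25366 - \frac{291651674}{16663} = \frac{131021984}{16663}$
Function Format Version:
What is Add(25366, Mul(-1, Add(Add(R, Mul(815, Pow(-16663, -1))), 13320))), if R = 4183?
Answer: Rational(131021984, 16663) ≈ 7863.0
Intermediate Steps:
Add(25366, Mul(-1, Add(Add(R, Mul(815, Pow(-16663, -1))), 13320))) = Add(25366, Mul(-1, Add(Add(4183, Mul(815, Pow(-16663, -1))), 13320))) = Add(25366, Mul(-1, Add(Add(4183, Mul(815, Rational(-1, 16663))), 13320))) = Add(25366, Mul(-1, Add(Add(4183, Rational(-815, 16663)), 13320))) = Add(25366, Mul(-1, Add(Rational(69700514, 16663), 13320))) = Add(25366, Mul(-1, Rational(291651674, 16663))) = Add(25366, Rational(-291651674, 16663)) = Rational(131021984, 16663)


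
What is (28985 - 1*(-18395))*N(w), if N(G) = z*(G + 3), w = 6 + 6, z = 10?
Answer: 7107000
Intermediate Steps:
w = 12
N(G) = 30 + 10*G (N(G) = 10*(G + 3) = 10*(3 + G) = 30 + 10*G)
(28985 - 1*(-18395))*N(w) = (28985 - 1*(-18395))*(30 + 10*12) = (28985 + 18395)*(30 + 120) = 47380*150 = 7107000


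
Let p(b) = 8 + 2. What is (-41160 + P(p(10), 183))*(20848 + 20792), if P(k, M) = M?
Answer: -1706282280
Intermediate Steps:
p(b) = 10
(-41160 + P(p(10), 183))*(20848 + 20792) = (-41160 + 183)*(20848 + 20792) = -40977*41640 = -1706282280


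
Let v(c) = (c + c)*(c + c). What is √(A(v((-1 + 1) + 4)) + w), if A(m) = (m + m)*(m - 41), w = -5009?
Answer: I*√2065 ≈ 45.442*I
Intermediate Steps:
v(c) = 4*c² (v(c) = (2*c)*(2*c) = 4*c²)
A(m) = 2*m*(-41 + m) (A(m) = (2*m)*(-41 + m) = 2*m*(-41 + m))
√(A(v((-1 + 1) + 4)) + w) = √(2*(4*((-1 + 1) + 4)²)*(-41 + 4*((-1 + 1) + 4)²) - 5009) = √(2*(4*(0 + 4)²)*(-41 + 4*(0 + 4)²) - 5009) = √(2*(4*4²)*(-41 + 4*4²) - 5009) = √(2*(4*16)*(-41 + 4*16) - 5009) = √(2*64*(-41 + 64) - 5009) = √(2*64*23 - 5009) = √(2944 - 5009) = √(-2065) = I*√2065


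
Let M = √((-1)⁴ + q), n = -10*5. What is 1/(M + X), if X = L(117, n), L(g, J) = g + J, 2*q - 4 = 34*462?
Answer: -67/3368 + 9*√97/3368 ≈ 0.0064251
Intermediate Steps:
q = 7856 (q = 2 + (34*462)/2 = 2 + (½)*15708 = 2 + 7854 = 7856)
n = -50
M = 9*√97 (M = √((-1)⁴ + 7856) = √(1 + 7856) = √7857 = 9*√97 ≈ 88.640)
L(g, J) = J + g
X = 67 (X = -50 + 117 = 67)
1/(M + X) = 1/(9*√97 + 67) = 1/(67 + 9*√97)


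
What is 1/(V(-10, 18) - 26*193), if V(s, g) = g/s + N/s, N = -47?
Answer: -10/50151 ≈ -0.00019940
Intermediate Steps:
V(s, g) = -47/s + g/s (V(s, g) = g/s - 47/s = -47/s + g/s)
1/(V(-10, 18) - 26*193) = 1/((-47 + 18)/(-10) - 26*193) = 1/(-⅒*(-29) - 5018) = 1/(29/10 - 5018) = 1/(-50151/10) = -10/50151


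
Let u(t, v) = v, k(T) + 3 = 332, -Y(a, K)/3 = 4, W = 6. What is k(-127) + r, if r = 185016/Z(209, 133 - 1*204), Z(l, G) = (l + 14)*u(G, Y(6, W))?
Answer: 57949/223 ≈ 259.86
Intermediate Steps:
Y(a, K) = -12 (Y(a, K) = -3*4 = -12)
k(T) = 329 (k(T) = -3 + 332 = 329)
Z(l, G) = -168 - 12*l (Z(l, G) = (l + 14)*(-12) = (14 + l)*(-12) = -168 - 12*l)
r = -15418/223 (r = 185016/(-168 - 12*209) = 185016/(-168 - 2508) = 185016/(-2676) = 185016*(-1/2676) = -15418/223 ≈ -69.139)
k(-127) + r = 329 - 15418/223 = 57949/223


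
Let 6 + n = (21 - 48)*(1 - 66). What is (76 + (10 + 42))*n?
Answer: 223872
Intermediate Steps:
n = 1749 (n = -6 + (21 - 48)*(1 - 66) = -6 - 27*(-65) = -6 + 1755 = 1749)
(76 + (10 + 42))*n = (76 + (10 + 42))*1749 = (76 + 52)*1749 = 128*1749 = 223872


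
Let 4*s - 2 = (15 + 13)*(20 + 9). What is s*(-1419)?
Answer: -577533/2 ≈ -2.8877e+5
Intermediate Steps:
s = 407/2 (s = ½ + ((15 + 13)*(20 + 9))/4 = ½ + (28*29)/4 = ½ + (¼)*812 = ½ + 203 = 407/2 ≈ 203.50)
s*(-1419) = (407/2)*(-1419) = -577533/2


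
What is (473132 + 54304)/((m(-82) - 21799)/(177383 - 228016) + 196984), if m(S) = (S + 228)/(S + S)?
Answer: 2189864693016/817860839095 ≈ 2.6776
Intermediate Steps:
m(S) = (228 + S)/(2*S) (m(S) = (228 + S)/((2*S)) = (228 + S)*(1/(2*S)) = (228 + S)/(2*S))
(473132 + 54304)/((m(-82) - 21799)/(177383 - 228016) + 196984) = (473132 + 54304)/(((½)*(228 - 82)/(-82) - 21799)/(177383 - 228016) + 196984) = 527436/(((½)*(-1/82)*146 - 21799)/(-50633) + 196984) = 527436/((-73/82 - 21799)*(-1/50633) + 196984) = 527436/(-1787591/82*(-1/50633) + 196984) = 527436/(1787591/4151906 + 196984) = 527436/(817860839095/4151906) = 527436*(4151906/817860839095) = 2189864693016/817860839095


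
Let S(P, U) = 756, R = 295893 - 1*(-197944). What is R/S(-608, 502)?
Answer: 493837/756 ≈ 653.22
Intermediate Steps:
R = 493837 (R = 295893 + 197944 = 493837)
R/S(-608, 502) = 493837/756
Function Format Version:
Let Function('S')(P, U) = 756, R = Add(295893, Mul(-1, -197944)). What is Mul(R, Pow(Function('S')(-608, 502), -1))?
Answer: Rational(493837, 756) ≈ 653.22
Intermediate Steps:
R = 493837 (R = Add(295893, 197944) = 493837)
Mul(R, Pow(Function('S')(-608, 502), -1)) = Mul(493837, Pow(756, -1)) = Mul(493837, Rational(1, 756)) = Rational(493837, 756)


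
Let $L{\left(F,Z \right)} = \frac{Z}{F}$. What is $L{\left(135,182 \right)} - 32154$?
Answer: $- \frac{4340608}{135} \approx -32153.0$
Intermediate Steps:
$L{\left(135,182 \right)} - 32154 = \frac{182}{135} - 32154 = - \frac{4340608}{135}$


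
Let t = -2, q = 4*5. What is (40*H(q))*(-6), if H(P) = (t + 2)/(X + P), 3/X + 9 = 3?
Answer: 0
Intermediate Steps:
X = -1/2 (X = 3/(-9 + 3) = 3/(-6) = 3*(-1/6) = -1/2 ≈ -0.50000)
q = 20
H(P) = 0 (H(P) = (-2 + 2)/(-1/2 + P) = 0/(-1/2 + P) = 0)
(40*H(q))*(-6) = (40*0)*(-6) = 0*(-6) = 0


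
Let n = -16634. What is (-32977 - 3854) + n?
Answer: -53465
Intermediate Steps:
(-32977 - 3854) + n = (-32977 - 3854) - 16634 = -36831 - 16634 = -53465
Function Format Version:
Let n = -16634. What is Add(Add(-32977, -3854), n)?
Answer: -53465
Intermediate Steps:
Add(Add(-32977, -3854), n) = Add(Add(-32977, -3854), -16634) = Add(-36831, -16634) = -53465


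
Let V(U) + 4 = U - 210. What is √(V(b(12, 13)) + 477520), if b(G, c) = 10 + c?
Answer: √477329 ≈ 690.89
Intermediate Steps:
V(U) = -214 + U (V(U) = -4 + (U - 210) = -4 + (-210 + U) = -214 + U)
√(V(b(12, 13)) + 477520) = √((-214 + (10 + 13)) + 477520) = √((-214 + 23) + 477520) = √(-191 + 477520) = √477329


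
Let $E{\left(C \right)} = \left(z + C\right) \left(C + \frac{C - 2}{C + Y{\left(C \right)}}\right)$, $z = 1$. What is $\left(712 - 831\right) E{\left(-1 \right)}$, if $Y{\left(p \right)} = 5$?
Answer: $0$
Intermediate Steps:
$E{\left(C \right)} = \left(1 + C\right) \left(C + \frac{-2 + C}{5 + C}\right)$ ($E{\left(C \right)} = \left(1 + C\right) \left(C + \frac{C - 2}{C + 5}\right) = \left(1 + C\right) \left(C + \frac{-2 + C}{5 + C}\right)$)
$\left(712 - 831\right) E{\left(-1 \right)} = \left(712 - 831\right) \frac{-2 + \left(-1\right)^{3} + 4 \left(-1\right) + 7 \left(-1\right)^{2}}{5 - 1} = \left(712 - 831\right) \frac{-2 - 1 - 4 + 7 \cdot 1}{4} = - 119 \frac{-2 - 1 - 4 + 7}{4} = - 119 \cdot \frac{1}{4} \cdot 0 = \left(-119\right) 0 = 0$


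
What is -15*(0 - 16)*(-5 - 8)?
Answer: -3120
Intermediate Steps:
-15*(0 - 16)*(-5 - 8) = -(-240)*(-13) = -15*208 = -3120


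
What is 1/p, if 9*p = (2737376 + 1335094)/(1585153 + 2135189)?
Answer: 5580513/678745 ≈ 8.2218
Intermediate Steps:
p = 678745/5580513 (p = ((2737376 + 1335094)/(1585153 + 2135189))/9 = (4072470/3720342)/9 = (4072470*(1/3720342))/9 = (⅑)*(678745/620057) = 678745/5580513 ≈ 0.12163)
1/p = 1/(678745/5580513) = 5580513/678745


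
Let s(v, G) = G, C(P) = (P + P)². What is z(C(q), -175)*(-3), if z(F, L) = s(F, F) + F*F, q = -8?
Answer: -197376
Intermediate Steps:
C(P) = 4*P² (C(P) = (2*P)² = 4*P²)
z(F, L) = F + F² (z(F, L) = F + F*F = F + F²)
z(C(q), -175)*(-3) = ((4*(-8)²)*(1 + 4*(-8)²))*(-3) = ((4*64)*(1 + 4*64))*(-3) = (256*(1 + 256))*(-3) = (256*257)*(-3) = 65792*(-3) = -197376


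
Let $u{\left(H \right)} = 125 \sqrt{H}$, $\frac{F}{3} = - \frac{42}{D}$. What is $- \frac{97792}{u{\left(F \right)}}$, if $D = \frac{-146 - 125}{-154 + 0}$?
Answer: $\frac{48896 i \sqrt{2981}}{28875} \approx 92.455 i$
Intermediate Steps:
$D = \frac{271}{154}$ ($D = - \frac{271}{-154} = \left(-271\right) \left(- \frac{1}{154}\right) = \frac{271}{154} \approx 1.7597$)
$F = - \frac{19404}{271}$ ($F = 3 \left(- \frac{42}{\frac{271}{154}}\right) = 3 \left(\left(-42\right) \frac{154}{271}\right) = 3 \left(- \frac{6468}{271}\right) = - \frac{19404}{271} \approx -71.601$)
$- \frac{97792}{u{\left(F \right)}} = - \frac{97792}{125 \sqrt{- \frac{19404}{271}}} = - \frac{97792}{125 \frac{42 i \sqrt{2981}}{271}} = - \frac{97792}{\frac{5250}{271} i \sqrt{2981}} = - 97792 \left(- \frac{i \sqrt{2981}}{57750}\right) = \frac{48896 i \sqrt{2981}}{28875}$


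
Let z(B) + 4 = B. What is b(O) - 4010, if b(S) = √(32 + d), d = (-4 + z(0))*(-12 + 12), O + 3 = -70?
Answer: -4010 + 4*√2 ≈ -4004.3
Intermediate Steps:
O = -73 (O = -3 - 70 = -73)
z(B) = -4 + B
d = 0 (d = (-4 + (-4 + 0))*(-12 + 12) = (-4 - 4)*0 = -8*0 = 0)
b(S) = 4*√2 (b(S) = √(32 + 0) = √32 = 4*√2)
b(O) - 4010 = 4*√2 - 4010 = -4010 + 4*√2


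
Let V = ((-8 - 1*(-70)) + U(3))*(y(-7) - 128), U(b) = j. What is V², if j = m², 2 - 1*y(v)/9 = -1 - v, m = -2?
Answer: 117158976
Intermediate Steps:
y(v) = 27 + 9*v (y(v) = 18 - 9*(-1 - v) = 18 + (9 + 9*v) = 27 + 9*v)
j = 4 (j = (-2)² = 4)
U(b) = 4
V = -10824 (V = ((-8 - 1*(-70)) + 4)*((27 + 9*(-7)) - 128) = ((-8 + 70) + 4)*((27 - 63) - 128) = (62 + 4)*(-36 - 128) = 66*(-164) = -10824)
V² = (-10824)² = 117158976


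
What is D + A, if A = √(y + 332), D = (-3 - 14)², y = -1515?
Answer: 289 + 13*I*√7 ≈ 289.0 + 34.395*I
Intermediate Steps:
D = 289 (D = (-17)² = 289)
A = 13*I*√7 (A = √(-1515 + 332) = √(-1183) = 13*I*√7 ≈ 34.395*I)
D + A = 289 + 13*I*√7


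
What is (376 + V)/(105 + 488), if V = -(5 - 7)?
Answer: 378/593 ≈ 0.63744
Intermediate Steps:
V = 2 (V = -1*(-2) = 2)
(376 + V)/(105 + 488) = (376 + 2)/(105 + 488) = 378/593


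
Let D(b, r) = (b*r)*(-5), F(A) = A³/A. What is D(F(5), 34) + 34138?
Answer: 29888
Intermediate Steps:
F(A) = A²
D(b, r) = -5*b*r
D(F(5), 34) + 34138 = -5*5²*34 + 34138 = -5*25*34 + 34138 = -4250 + 34138 = 29888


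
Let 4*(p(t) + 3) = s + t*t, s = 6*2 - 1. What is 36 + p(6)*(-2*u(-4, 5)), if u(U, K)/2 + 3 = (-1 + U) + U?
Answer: 456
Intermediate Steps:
s = 11 (s = 12 - 1 = 11)
u(U, K) = -8 + 4*U (u(U, K) = -6 + 2*((-1 + U) + U) = -6 + 2*(-1 + 2*U) = -6 + (-2 + 4*U) = -8 + 4*U)
p(t) = -¼ + t²/4 (p(t) = -3 + (11 + t*t)/4 = -3 + (11 + t²)/4 = -3 + (11/4 + t²/4) = -¼ + t²/4)
36 + p(6)*(-2*u(-4, 5)) = 36 + (-¼ + (¼)*6²)*(-2*(-8 + 4*(-4))) = 36 + (-¼ + (¼)*36)*(-2*(-8 - 16)) = 36 + (-¼ + 9)*(-2*(-24)) = 36 + (35/4)*48 = 36 + 420 = 456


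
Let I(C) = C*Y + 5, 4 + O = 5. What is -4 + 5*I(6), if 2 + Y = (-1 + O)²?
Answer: -39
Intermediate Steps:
O = 1 (O = -4 + 5 = 1)
Y = -2 (Y = -2 + (-1 + 1)² = -2 + 0² = -2 + 0 = -2)
I(C) = 5 - 2*C (I(C) = C*(-2) + 5 = -2*C + 5 = 5 - 2*C)
-4 + 5*I(6) = -4 + 5*(5 - 2*6) = -4 + 5*(5 - 12) = -4 + 5*(-7) = -4 - 35 = -39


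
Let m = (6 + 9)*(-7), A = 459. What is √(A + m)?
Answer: √354 ≈ 18.815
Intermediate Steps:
m = -105 (m = 15*(-7) = -105)
√(A + m) = √(459 - 105) = √354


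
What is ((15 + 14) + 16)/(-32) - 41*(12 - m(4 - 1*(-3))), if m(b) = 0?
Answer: -15789/32 ≈ -493.41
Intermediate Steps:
((15 + 14) + 16)/(-32) - 41*(12 - m(4 - 1*(-3))) = ((15 + 14) + 16)/(-32) - 41*(12 - 1*0) = (29 + 16)*(-1/32) - 41*(12 + 0) = 45*(-1/32) - 41*12 = -45/32 - 492 = -15789/32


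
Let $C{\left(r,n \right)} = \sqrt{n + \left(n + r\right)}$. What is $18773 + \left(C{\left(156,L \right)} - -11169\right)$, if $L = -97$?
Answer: $29942 + i \sqrt{38} \approx 29942.0 + 6.1644 i$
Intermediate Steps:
$C{\left(r,n \right)} = \sqrt{r + 2 n}$
$18773 + \left(C{\left(156,L \right)} - -11169\right) = 18773 + \left(\sqrt{156 + 2 \left(-97\right)} - -11169\right) = 18773 + \left(\sqrt{156 - 194} + 11169\right) = 18773 + \left(\sqrt{-38} + 11169\right) = 18773 + \left(i \sqrt{38} + 11169\right) = 18773 + \left(11169 + i \sqrt{38}\right) = 29942 + i \sqrt{38}$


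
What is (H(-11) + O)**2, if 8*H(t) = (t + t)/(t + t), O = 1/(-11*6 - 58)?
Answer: 841/61504 ≈ 0.013674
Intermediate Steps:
O = -1/124 (O = 1/(-66 - 58) = 1/(-124) = -1/124 ≈ -0.0080645)
H(t) = 1/8 (H(t) = ((t + t)/(t + t))/8 = ((2*t)/((2*t)))/8 = ((2*t)*(1/(2*t)))/8 = (1/8)*1 = 1/8)
(H(-11) + O)**2 = (1/8 - 1/124)**2 = (29/248)**2 = 841/61504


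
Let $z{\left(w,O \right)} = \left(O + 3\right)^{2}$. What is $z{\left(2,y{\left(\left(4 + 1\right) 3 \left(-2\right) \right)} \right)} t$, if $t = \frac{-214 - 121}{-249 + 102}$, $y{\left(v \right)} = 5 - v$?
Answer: $\frac{483740}{147} \approx 3290.8$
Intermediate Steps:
$z{\left(w,O \right)} = \left(3 + O\right)^{2}$
$t = \frac{335}{147}$ ($t = - \frac{335}{-147} = \left(-335\right) \left(- \frac{1}{147}\right) = \frac{335}{147} \approx 2.2789$)
$z{\left(2,y{\left(\left(4 + 1\right) 3 \left(-2\right) \right)} \right)} t = \left(3 - \left(-5 + \left(4 + 1\right) 3 \left(-2\right)\right)\right)^{2} \cdot \frac{335}{147} = \left(3 - \left(-5 + 5 \cdot 3 \left(-2\right)\right)\right)^{2} \cdot \frac{335}{147} = \left(3 - \left(-5 + 15 \left(-2\right)\right)\right)^{2} \cdot \frac{335}{147} = \left(3 + \left(5 - -30\right)\right)^{2} \cdot \frac{335}{147} = \left(3 + \left(5 + 30\right)\right)^{2} \cdot \frac{335}{147} = \left(3 + 35\right)^{2} \cdot \frac{335}{147} = 38^{2} \cdot \frac{335}{147} = 1444 \cdot \frac{335}{147} = \frac{483740}{147}$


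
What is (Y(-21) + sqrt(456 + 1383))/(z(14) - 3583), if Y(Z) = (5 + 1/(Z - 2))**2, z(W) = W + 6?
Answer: -12996/1884827 - sqrt(1839)/3563 ≈ -0.018931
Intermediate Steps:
z(W) = 6 + W
Y(Z) = (5 + 1/(-2 + Z))**2
(Y(-21) + sqrt(456 + 1383))/(z(14) - 3583) = ((-9 + 5*(-21))**2/(-2 - 21)**2 + sqrt(456 + 1383))/((6 + 14) - 3583) = ((-9 - 105)**2/(-23)**2 + sqrt(1839))/(20 - 3583) = ((-114)**2*(1/529) + sqrt(1839))/(-3563) = (12996*(1/529) + sqrt(1839))*(-1/3563) = (12996/529 + sqrt(1839))*(-1/3563) = -12996/1884827 - sqrt(1839)/3563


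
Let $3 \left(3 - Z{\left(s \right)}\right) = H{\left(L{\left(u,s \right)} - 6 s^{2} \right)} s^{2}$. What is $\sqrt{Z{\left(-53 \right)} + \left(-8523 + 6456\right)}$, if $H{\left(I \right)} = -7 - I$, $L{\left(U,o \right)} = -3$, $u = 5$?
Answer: $\frac{i \sqrt{142013526}}{3} \approx 3972.3 i$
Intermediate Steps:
$Z{\left(s \right)} = 3 - \frac{s^{2} \left(-4 + 6 s^{2}\right)}{3}$ ($Z{\left(s \right)} = 3 - \frac{\left(-7 - \left(-3 - 6 s^{2}\right)\right) s^{2}}{3} = 3 - \frac{\left(-7 + \left(3 + 6 s^{2}\right)\right) s^{2}}{3} = 3 - \frac{\left(-4 + 6 s^{2}\right) s^{2}}{3} = 3 - \frac{s^{2} \left(-4 + 6 s^{2}\right)}{3}$)
$\sqrt{Z{\left(-53 \right)} + \left(-8523 + 6456\right)} = \sqrt{\left(3 - 2 \left(-53\right)^{4} + \frac{4 \left(-53\right)^{2}}{3}\right) + \left(-8523 + 6456\right)} = \sqrt{\left(3 - 15780962 + \frac{4}{3} \cdot 2809\right) - 2067} = \sqrt{\left(3 - 15780962 + \frac{11236}{3}\right) - 2067} = \sqrt{- \frac{47331641}{3} - 2067} = \sqrt{- \frac{47337842}{3}} = \frac{i \sqrt{142013526}}{3}$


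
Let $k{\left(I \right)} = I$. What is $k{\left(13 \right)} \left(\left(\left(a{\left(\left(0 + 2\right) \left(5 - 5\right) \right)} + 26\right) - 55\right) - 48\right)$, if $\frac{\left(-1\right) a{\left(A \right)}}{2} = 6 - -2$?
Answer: $-1209$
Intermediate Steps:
$a{\left(A \right)} = -16$ ($a{\left(A \right)} = - 2 \left(6 - -2\right) = - 2 \left(6 + 2\right) = \left(-2\right) 8 = -16$)
$k{\left(13 \right)} \left(\left(\left(a{\left(\left(0 + 2\right) \left(5 - 5\right) \right)} + 26\right) - 55\right) - 48\right) = 13 \left(\left(\left(-16 + 26\right) - 55\right) - 48\right) = 13 \left(\left(10 - 55\right) - 48\right) = 13 \left(-45 - 48\right) = 13 \left(-93\right) = -1209$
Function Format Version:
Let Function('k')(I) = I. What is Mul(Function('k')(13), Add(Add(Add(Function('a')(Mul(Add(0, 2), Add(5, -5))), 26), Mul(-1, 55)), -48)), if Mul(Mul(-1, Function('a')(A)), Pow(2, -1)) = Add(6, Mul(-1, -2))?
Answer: -1209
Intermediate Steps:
Function('a')(A) = -16 (Function('a')(A) = Mul(-2, Add(6, Mul(-1, -2))) = Mul(-2, Add(6, 2)) = Mul(-2, 8) = -16)
Mul(Function('k')(13), Add(Add(Add(Function('a')(Mul(Add(0, 2), Add(5, -5))), 26), Mul(-1, 55)), -48)) = Mul(13, Add(Add(Add(-16, 26), Mul(-1, 55)), -48)) = Mul(13, Add(Add(10, -55), -48)) = Mul(13, Add(-45, -48)) = Mul(13, -93) = -1209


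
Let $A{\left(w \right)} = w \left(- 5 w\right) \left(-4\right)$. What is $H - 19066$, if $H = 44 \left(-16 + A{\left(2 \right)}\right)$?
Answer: $-16250$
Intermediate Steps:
$A{\left(w \right)} = 20 w^{2}$ ($A{\left(w \right)} = - 5 w^{2} \left(-4\right) = 20 w^{2}$)
$H = 2816$ ($H = 44 \left(-16 + 20 \cdot 2^{2}\right) = 44 \left(-16 + 20 \cdot 4\right) = 44 \left(-16 + 80\right) = 44 \cdot 64 = 2816$)
$H - 19066 = 2816 - 19066 = -16250$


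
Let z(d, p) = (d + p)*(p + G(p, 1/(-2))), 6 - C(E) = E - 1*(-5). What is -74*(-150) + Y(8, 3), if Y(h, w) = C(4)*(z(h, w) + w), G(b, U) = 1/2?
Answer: 21951/2 ≈ 10976.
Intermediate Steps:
G(b, U) = ½
C(E) = 1 - E (C(E) = 6 - (E - 1*(-5)) = 6 - (E + 5) = 6 - (5 + E) = 6 + (-5 - E) = 1 - E)
z(d, p) = (½ + p)*(d + p) (z(d, p) = (d + p)*(p + ½) = (d + p)*(½ + p) = (½ + p)*(d + p))
Y(h, w) = -3*w² - 9*w/2 - 3*h/2 - 3*h*w (Y(h, w) = (1 - 1*4)*((w² + h/2 + w/2 + h*w) + w) = (1 - 4)*(w² + h/2 + 3*w/2 + h*w) = -3*(w² + h/2 + 3*w/2 + h*w) = -3*w² - 9*w/2 - 3*h/2 - 3*h*w)
-74*(-150) + Y(8, 3) = -74*(-150) + (-3*3² - 9/2*3 - 3/2*8 - 3*8*3) = 11100 + (-3*9 - 27/2 - 12 - 72) = 11100 + (-27 - 27/2 - 12 - 72) = 11100 - 249/2 = 21951/2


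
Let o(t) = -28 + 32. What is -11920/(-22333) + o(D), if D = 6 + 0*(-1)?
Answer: 101252/22333 ≈ 4.5337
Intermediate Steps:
D = 6 (D = 6 + 0 = 6)
o(t) = 4
-11920/(-22333) + o(D) = -11920/(-22333) + 4 = -11920*(-1/22333) + 4 = 11920/22333 + 4 = 101252/22333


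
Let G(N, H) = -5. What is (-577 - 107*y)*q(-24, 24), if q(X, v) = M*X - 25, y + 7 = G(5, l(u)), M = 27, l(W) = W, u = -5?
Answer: -475811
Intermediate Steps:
y = -12 (y = -7 - 5 = -12)
q(X, v) = -25 + 27*X (q(X, v) = 27*X - 25 = -25 + 27*X)
(-577 - 107*y)*q(-24, 24) = (-577 - 107*(-12))*(-25 + 27*(-24)) = (-577 + 1284)*(-25 - 648) = 707*(-673) = -475811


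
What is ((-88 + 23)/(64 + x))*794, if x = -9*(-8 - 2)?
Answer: -25805/77 ≈ -335.13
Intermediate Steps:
x = 90 (x = -9*(-10) = 90)
((-88 + 23)/(64 + x))*794 = ((-88 + 23)/(64 + 90))*794 = -65/154*794 = -25805/77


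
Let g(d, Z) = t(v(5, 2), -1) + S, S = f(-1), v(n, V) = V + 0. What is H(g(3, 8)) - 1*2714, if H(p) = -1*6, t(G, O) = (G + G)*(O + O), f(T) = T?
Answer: -2720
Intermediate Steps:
v(n, V) = V
t(G, O) = 4*G*O (t(G, O) = (2*G)*(2*O) = 4*G*O)
S = -1
g(d, Z) = -9 (g(d, Z) = 4*2*(-1) - 1 = -8 - 1 = -9)
H(p) = -6
H(g(3, 8)) - 1*2714 = -6 - 1*2714 = -6 - 2714 = -2720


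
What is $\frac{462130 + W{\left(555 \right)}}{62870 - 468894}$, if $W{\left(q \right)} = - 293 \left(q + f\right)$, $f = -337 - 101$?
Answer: $- \frac{427849}{406024} \approx -1.0538$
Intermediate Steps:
$f = -438$ ($f = -337 - 101 = -438$)
$W{\left(q \right)} = 128334 - 293 q$ ($W{\left(q \right)} = - 293 \left(q - 438\right) = - 293 \left(-438 + q\right) = 128334 - 293 q$)
$\frac{462130 + W{\left(555 \right)}}{62870 - 468894} = \frac{462130 + \left(128334 - 162615\right)}{62870 - 468894} = \frac{462130 + \left(128334 - 162615\right)}{-406024} = \left(462130 - 34281\right) \left(- \frac{1}{406024}\right) = 427849 \left(- \frac{1}{406024}\right) = - \frac{427849}{406024}$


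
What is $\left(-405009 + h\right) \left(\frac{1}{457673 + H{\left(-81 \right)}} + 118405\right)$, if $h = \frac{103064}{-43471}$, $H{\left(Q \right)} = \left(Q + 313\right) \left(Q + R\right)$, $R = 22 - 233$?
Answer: $- \frac{812872488594715857538}{16950603559} \approx -4.7955 \cdot 10^{10}$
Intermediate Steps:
$R = -211$
$H{\left(Q \right)} = \left(-211 + Q\right) \left(313 + Q\right)$ ($H{\left(Q \right)} = \left(Q + 313\right) \left(Q - 211\right) = \left(313 + Q\right) \left(-211 + Q\right) = \left(-211 + Q\right) \left(313 + Q\right)$)
$h = - \frac{103064}{43471}$ ($h = 103064 \left(- \frac{1}{43471}\right) = - \frac{103064}{43471} \approx -2.3709$)
$\left(-405009 + h\right) \left(\frac{1}{457673 + H{\left(-81 \right)}} + 118405\right) = \left(-405009 - \frac{103064}{43471}\right) \left(\frac{1}{457673 + \left(-66043 + \left(-81\right)^{2} + 102 \left(-81\right)\right)} + 118405\right) = - \frac{17606249303 \left(\frac{1}{457673 - 67744} + 118405\right)}{43471} = - \frac{17606249303 \left(\frac{1}{389929} + 118405\right)}{43471} = \left(- \frac{17606249303}{43471}\right) \frac{46169543246}{389929} = - \frac{812872488594715857538}{16950603559}$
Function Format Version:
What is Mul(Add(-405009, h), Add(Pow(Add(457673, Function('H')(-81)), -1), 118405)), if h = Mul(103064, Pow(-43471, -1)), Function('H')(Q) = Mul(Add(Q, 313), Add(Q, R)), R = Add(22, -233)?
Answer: Rational(-812872488594715857538, 16950603559) ≈ -4.7955e+10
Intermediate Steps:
R = -211
Function('H')(Q) = Mul(Add(-211, Q), Add(313, Q)) (Function('H')(Q) = Mul(Add(Q, 313), Add(Q, -211)) = Mul(Add(313, Q), Add(-211, Q)) = Mul(Add(-211, Q), Add(313, Q)))
h = Rational(-103064, 43471) (h = Mul(103064, Rational(-1, 43471)) = Rational(-103064, 43471) ≈ -2.3709)
Mul(Add(-405009, h), Add(Pow(Add(457673, Function('H')(-81)), -1), 118405)) = Mul(Add(-405009, Rational(-103064, 43471)), Add(Pow(Add(457673, Add(-66043, Pow(-81, 2), Mul(102, -81))), -1), 118405)) = Mul(Rational(-17606249303, 43471), Add(Pow(Add(457673, Add(-66043, 6561, -8262)), -1), 118405)) = Mul(Rational(-17606249303, 43471), Add(Pow(Add(457673, -67744), -1), 118405)) = Mul(Rational(-17606249303, 43471), Add(Pow(389929, -1), 118405)) = Mul(Rational(-17606249303, 43471), Add(Rational(1, 389929), 118405)) = Mul(Rational(-17606249303, 43471), Rational(46169543246, 389929)) = Rational(-812872488594715857538, 16950603559)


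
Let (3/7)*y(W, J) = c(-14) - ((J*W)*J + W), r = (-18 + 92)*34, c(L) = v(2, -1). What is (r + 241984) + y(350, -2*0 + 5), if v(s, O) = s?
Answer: 669814/3 ≈ 2.2327e+5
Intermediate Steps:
c(L) = 2
r = 2516 (r = 74*34 = 2516)
y(W, J) = 14/3 - 7*W/3 - 7*W*J²/3 (y(W, J) = 7*(2 - ((J*W)*J + W))/3 = 7*(2 - (W*J² + W))/3 = 7*(2 - (W + W*J²))/3 = 7*(2 + (-W - W*J²))/3 = 7*(2 - W - W*J²)/3 = 14/3 - 7*W/3 - 7*W*J²/3)
(r + 241984) + y(350, -2*0 + 5) = (2516 + 241984) + (14/3 - 7/3*350 - 7/3*350*(-2*0 + 5)²) = 244500 + (14/3 - 2450/3 - 7/3*350*(0 + 5)²) = 244500 + (14/3 - 2450/3 - 7/3*350*5²) = 244500 + (14/3 - 2450/3 - 7/3*350*25) = 244500 + (14/3 - 2450/3 - 61250/3) = 244500 - 63686/3 = 669814/3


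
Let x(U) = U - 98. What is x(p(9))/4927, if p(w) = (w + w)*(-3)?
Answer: -152/4927 ≈ -0.030850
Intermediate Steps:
p(w) = -6*w (p(w) = (2*w)*(-3) = -6*w)
x(U) = -98 + U
x(p(9))/4927 = (-98 - 6*9)/4927 = (-98 - 54)*(1/4927) = -152*1/4927 = -152/4927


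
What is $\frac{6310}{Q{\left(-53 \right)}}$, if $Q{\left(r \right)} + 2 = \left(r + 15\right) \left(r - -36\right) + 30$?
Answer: $\frac{3155}{337} \approx 9.362$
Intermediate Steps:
$Q{\left(r \right)} = 28 + \left(15 + r\right) \left(36 + r\right)$ ($Q{\left(r \right)} = -2 + \left(\left(r + 15\right) \left(r - -36\right) + 30\right) = -2 + \left(\left(15 + r\right) \left(r + 36\right) + 30\right) = -2 + \left(\left(15 + r\right) \left(36 + r\right) + 30\right) = -2 + \left(30 + \left(15 + r\right) \left(36 + r\right)\right) = 28 + \left(15 + r\right) \left(36 + r\right)$)
$\frac{6310}{Q{\left(-53 \right)}} = \frac{6310}{568 + \left(-53\right)^{2} + 51 \left(-53\right)} = \frac{6310}{568 + 2809 - 2703} = \frac{6310}{674} = 6310 \cdot \frac{1}{674} = \frac{3155}{337}$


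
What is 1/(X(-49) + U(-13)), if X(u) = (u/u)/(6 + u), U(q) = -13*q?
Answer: 43/7266 ≈ 0.0059180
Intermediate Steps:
X(u) = 1/(6 + u)
1/(X(-49) + U(-13)) = 1/(1/(6 - 49) - 13*(-13)) = 1/(1/(-43) + 169) = 1/(-1/43 + 169) = 1/(7266/43) = 43/7266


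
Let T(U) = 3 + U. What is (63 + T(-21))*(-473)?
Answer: -21285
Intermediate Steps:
(63 + T(-21))*(-473) = (63 + (3 - 21))*(-473) = (63 - 18)*(-473) = 45*(-473) = -21285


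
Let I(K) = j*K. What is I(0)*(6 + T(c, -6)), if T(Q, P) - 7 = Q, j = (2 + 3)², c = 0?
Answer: 0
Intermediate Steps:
j = 25 (j = 5² = 25)
T(Q, P) = 7 + Q
I(K) = 25*K
I(0)*(6 + T(c, -6)) = (25*0)*(6 + (7 + 0)) = 0*(6 + 7) = 0*13 = 0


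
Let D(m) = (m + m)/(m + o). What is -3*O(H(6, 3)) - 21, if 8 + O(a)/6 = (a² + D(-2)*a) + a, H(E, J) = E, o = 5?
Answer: -489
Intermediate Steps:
D(m) = 2*m/(5 + m) (D(m) = (m + m)/(m + 5) = (2*m)/(5 + m) = 2*m/(5 + m))
O(a) = -48 - 2*a + 6*a² (O(a) = -48 + 6*((a² + (2*(-2)/(5 - 2))*a) + a) = -48 + 6*((a² + (2*(-2)/3)*a) + a) = -48 + 6*((a² + (2*(-2)*(⅓))*a) + a) = -48 + 6*((a² - 4*a/3) + a) = -48 + 6*(a² - a/3) = -48 + (-2*a + 6*a²) = -48 - 2*a + 6*a²)
-3*O(H(6, 3)) - 21 = -3*(-48 - 2*6 + 6*6²) - 21 = -3*(-48 - 12 + 6*36) - 21 = -3*(-48 - 12 + 216) - 21 = -3*156 - 21 = -468 - 21 = -489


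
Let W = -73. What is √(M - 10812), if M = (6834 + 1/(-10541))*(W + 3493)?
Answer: 4*√162234706595343/10541 ≈ 4833.4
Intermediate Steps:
M = 246367200060/10541 (M = (6834 + 1/(-10541))*(-73 + 3493) = (6834 - 1/10541)*3420 = (72037193/10541)*3420 = 246367200060/10541 ≈ 2.3372e+7)
√(M - 10812) = √(246367200060/10541 - 10812) = √(246253230768/10541) = 4*√162234706595343/10541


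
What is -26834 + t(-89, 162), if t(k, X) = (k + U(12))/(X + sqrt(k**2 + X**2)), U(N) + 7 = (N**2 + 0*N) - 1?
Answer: -212559728/7921 + 47*sqrt(34165)/7921 ≈ -26834.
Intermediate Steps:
U(N) = -8 + N**2 (U(N) = -7 + ((N**2 + 0*N) - 1) = -7 + ((N**2 + 0) - 1) = -7 + (N**2 - 1) = -7 + (-1 + N**2) = -8 + N**2)
t(k, X) = (136 + k)/(X + sqrt(X**2 + k**2)) (t(k, X) = (k + (-8 + 12**2))/(X + sqrt(k**2 + X**2)) = (k + (-8 + 144))/(X + sqrt(X**2 + k**2)) = (k + 136)/(X + sqrt(X**2 + k**2)) = (136 + k)/(X + sqrt(X**2 + k**2)))
-26834 + t(-89, 162) = -26834 + (136 - 89)/(162 + sqrt(162**2 + (-89)**2)) = -26834 + 47/(162 + sqrt(26244 + 7921)) = -26834 + 47/(162 + sqrt(34165))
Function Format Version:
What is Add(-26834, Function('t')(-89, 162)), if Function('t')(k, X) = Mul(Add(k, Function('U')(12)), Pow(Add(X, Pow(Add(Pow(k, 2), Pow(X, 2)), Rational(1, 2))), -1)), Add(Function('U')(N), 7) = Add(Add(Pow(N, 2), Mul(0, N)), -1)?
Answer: Add(Rational(-212559728, 7921), Mul(Rational(47, 7921), Pow(34165, Rational(1, 2)))) ≈ -26834.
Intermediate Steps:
Function('U')(N) = Add(-8, Pow(N, 2)) (Function('U')(N) = Add(-7, Add(Add(Pow(N, 2), Mul(0, N)), -1)) = Add(-7, Add(Add(Pow(N, 2), 0), -1)) = Add(-7, Add(Pow(N, 2), -1)) = Add(-7, Add(-1, Pow(N, 2))) = Add(-8, Pow(N, 2)))
Function('t')(k, X) = Mul(Pow(Add(X, Pow(Add(Pow(X, 2), Pow(k, 2)), Rational(1, 2))), -1), Add(136, k)) (Function('t')(k, X) = Mul(Add(k, Add(-8, Pow(12, 2))), Pow(Add(X, Pow(Add(Pow(k, 2), Pow(X, 2)), Rational(1, 2))), -1)) = Mul(Add(k, Add(-8, 144)), Pow(Add(X, Pow(Add(Pow(X, 2), Pow(k, 2)), Rational(1, 2))), -1)) = Mul(Add(k, 136), Pow(Add(X, Pow(Add(Pow(X, 2), Pow(k, 2)), Rational(1, 2))), -1)) = Mul(Add(136, k), Pow(Add(X, Pow(Add(Pow(X, 2), Pow(k, 2)), Rational(1, 2))), -1)) = Mul(Pow(Add(X, Pow(Add(Pow(X, 2), Pow(k, 2)), Rational(1, 2))), -1), Add(136, k)))
Add(-26834, Function('t')(-89, 162)) = Add(-26834, Mul(Pow(Add(162, Pow(Add(Pow(162, 2), Pow(-89, 2)), Rational(1, 2))), -1), Add(136, -89))) = Add(-26834, Mul(Pow(Add(162, Pow(Add(26244, 7921), Rational(1, 2))), -1), 47)) = Add(-26834, Mul(Pow(Add(162, Pow(34165, Rational(1, 2))), -1), 47)) = Add(-26834, Mul(47, Pow(Add(162, Pow(34165, Rational(1, 2))), -1)))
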